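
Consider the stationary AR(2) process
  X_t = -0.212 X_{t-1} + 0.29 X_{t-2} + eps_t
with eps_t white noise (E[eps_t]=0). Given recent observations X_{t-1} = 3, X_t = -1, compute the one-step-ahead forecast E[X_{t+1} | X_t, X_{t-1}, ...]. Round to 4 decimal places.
E[X_{t+1} \mid \mathcal F_t] = 1.0820

For an AR(p) model X_t = c + sum_i phi_i X_{t-i} + eps_t, the
one-step-ahead conditional mean is
  E[X_{t+1} | X_t, ...] = c + sum_i phi_i X_{t+1-i}.
Substitute known values:
  E[X_{t+1} | ...] = (-0.212) * (-1) + (0.29) * (3)
                   = 1.0820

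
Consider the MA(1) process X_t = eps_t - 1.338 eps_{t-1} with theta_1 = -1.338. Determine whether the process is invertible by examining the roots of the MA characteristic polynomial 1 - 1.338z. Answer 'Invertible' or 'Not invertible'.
\text{Not invertible}

The MA(q) characteristic polynomial is P(z) = 1 - 1.338z.
Invertibility requires all roots to lie outside the unit circle, i.e. |z| > 1 for every root.
This is linear in z: 1 + (-1.338) z = 0  =>  z = -1/(-1.338) = 0.747384,  |z| = 0.747384.
Moduli of all roots: 0.7474.
All moduli strictly greater than 1? No.
Verdict: Not invertible.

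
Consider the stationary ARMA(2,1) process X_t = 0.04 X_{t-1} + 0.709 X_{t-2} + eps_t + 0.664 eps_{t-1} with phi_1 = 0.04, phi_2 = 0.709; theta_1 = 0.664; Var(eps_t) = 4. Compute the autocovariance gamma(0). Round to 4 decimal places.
\gamma(0) = 13.3090

Multiply the model equation by X_{t-k} and take expectations. With theta_0 = psi_0 = 1 and psi_j the MA(infinity) weights, this gives
  gamma(k) - sum_i phi_i gamma(k-i) = c_k,
  c_k = sigma^2 * sum_{j=k..q} theta_j psi_{j-k}   (c_k = 0 for k > q),
using gamma(-m) = gamma(m).
psi-weights needed (psi_j = theta_j + sum_i phi_i psi_{j-i}):
  psi_1 = theta_1 + phi_1 = 0.664 + (0.04) = 0.704
Right-hand sides:
  c_0 = sigma^2 (1 + theta_1 psi_1) = 4 * (1 + (0.664)(0.704)) = 4 * 1.467456 = 5.869824
  c_1 = sigma^2 theta_1 = 4 * (0.664) = 2.656
  c_2 = 0
Equations for k = 0, 1, 2 (AR order 2, c_2 = 0):
  (E0) gamma(0) = phi_1 gamma(1) + phi_2 gamma(2) + c_0
  (E1) gamma(1) = phi_1 gamma(0) + phi_2 gamma(1) + c_1
  (E2) gamma(2) = phi_1 gamma(1) + phi_2 gamma(0)
From (E1): gamma(1) = A gamma(0) + B with
  A = phi_1 / (1 - phi_2) = 0.04 / 0.291 = 0.137457,   B = c_1 / (1 - phi_2) = 2.656 / 0.291 = 9.127148.
Insert (E2) into (E0): gamma(0) (1 - phi_2^2) = phi_1 (1 + phi_2) gamma(1) + c_0.
  phi_1 (1 + phi_2) = (0.04)(1.709) = 0.06836,   1 - phi_2^2 = 0.497319.
Replace gamma(1) by A gamma(0) + B and collect gamma(0):
  gamma(0) [0.497319 - (0.06836)(0.137457)] = (0.06836)(9.127148) + 5.869824
  gamma(0) * 0.487922 = 6.493756
  gamma(0) = 6.493756 / 0.487922 = 13.308992.
Therefore gamma(0) = 13.3090 (to 4 decimal places).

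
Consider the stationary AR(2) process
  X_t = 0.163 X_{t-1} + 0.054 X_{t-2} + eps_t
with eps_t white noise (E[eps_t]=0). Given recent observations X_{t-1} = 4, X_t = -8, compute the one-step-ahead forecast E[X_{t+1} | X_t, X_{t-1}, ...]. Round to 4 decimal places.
E[X_{t+1} \mid \mathcal F_t] = -1.0880

For an AR(p) model X_t = c + sum_i phi_i X_{t-i} + eps_t, the
one-step-ahead conditional mean is
  E[X_{t+1} | X_t, ...] = c + sum_i phi_i X_{t+1-i}.
Substitute known values:
  E[X_{t+1} | ...] = (0.163) * (-8) + (0.054) * (4)
                   = -1.0880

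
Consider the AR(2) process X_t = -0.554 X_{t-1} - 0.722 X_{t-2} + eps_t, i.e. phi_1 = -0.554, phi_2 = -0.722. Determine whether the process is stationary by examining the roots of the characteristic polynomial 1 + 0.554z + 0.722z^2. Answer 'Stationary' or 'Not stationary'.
\text{Stationary}

The AR(p) characteristic polynomial is P(z) = 1 + 0.554z + 0.722z^2.
Stationarity requires all roots to lie outside the unit circle, i.e. |z| > 1 for every root.
Set 1 + (0.554) z + (0.722) z^2 = 0, i.e. a z^2 + b z + c = 0 with a = 0.722, b = 0.554, c = 1.
Discriminant D = b^2 - 4ac = (0.554)^2 - 4*(0.722)*1 = 0.306916 - (2.888) = -2.581084.
D < 0, so the roots are the complex-conjugate pair z = (-b +/- i sqrt(-D)) / (2a) = -0.3837 +/- 1.1126i.
For a conjugate pair |z|^2 = z * conj(z) = (product of roots) = c/a = 1/(0.722) = 1.385042, so |z| = sqrt(1.385042) = 1.1769 for both roots.
Moduli of all roots: 1.1769, 1.1769.
All moduli strictly greater than 1? Yes.
Verdict: Stationary.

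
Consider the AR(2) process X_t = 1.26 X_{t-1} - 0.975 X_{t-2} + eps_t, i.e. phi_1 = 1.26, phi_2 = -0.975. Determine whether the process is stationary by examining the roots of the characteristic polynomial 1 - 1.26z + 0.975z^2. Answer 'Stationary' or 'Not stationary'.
\text{Stationary}

The AR(p) characteristic polynomial is P(z) = 1 - 1.26z + 0.975z^2.
Stationarity requires all roots to lie outside the unit circle, i.e. |z| > 1 for every root.
Set 1 + (-1.26) z + (0.975) z^2 = 0, i.e. a z^2 + b z + c = 0 with a = 0.975, b = -1.26, c = 1.
Discriminant D = b^2 - 4ac = (-1.26)^2 - 4*(0.975)*1 = 1.5876 - (3.9) = -2.3124.
D < 0, so the roots are the complex-conjugate pair z = (-b +/- i sqrt(-D)) / (2a) = 0.6462 +/- 0.7798i.
For a conjugate pair |z|^2 = z * conj(z) = (product of roots) = c/a = 1/(0.975) = 1.025641, so |z| = sqrt(1.025641) = 1.0127 for both roots.
Moduli of all roots: 1.0127, 1.0127.
All moduli strictly greater than 1? Yes.
Verdict: Stationary.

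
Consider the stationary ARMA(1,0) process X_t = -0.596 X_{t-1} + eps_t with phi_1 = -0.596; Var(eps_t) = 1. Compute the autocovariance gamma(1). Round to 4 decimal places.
\gamma(1) = -0.9243

Multiply the model equation by X_{t-k} and take expectations. With theta_0 = psi_0 = 1 and psi_j the MA(infinity) weights, this gives
  gamma(k) - sum_i phi_i gamma(k-i) = c_k,
  c_k = sigma^2 * sum_{j=k..q} theta_j psi_{j-k}   (c_k = 0 for k > q),
using gamma(-m) = gamma(m).
Pure AR (q = 0): c_0 = sigma^2 = 1, c_k = 0 for k >= 1.
Equations for k = 0 and k = 1 (AR order 1):
  gamma(0) = phi_1 gamma(1) + c_0
  gamma(1) = phi_1 gamma(0) + c_1
Substituting the second into the first: gamma(0) (1 - phi_1^2) = c_0 + phi_1 c_1, so
  gamma(0) = c_0 / (1 - phi_1^2) = 1 / (1 - (-0.596)^2) = 1 / 0.644784 = 1.550907.
  gamma(1) = phi_1 gamma(0) = (-0.596)(1.550907) = -0.924341.
Therefore gamma(1) = -0.9243 (to 4 decimal places).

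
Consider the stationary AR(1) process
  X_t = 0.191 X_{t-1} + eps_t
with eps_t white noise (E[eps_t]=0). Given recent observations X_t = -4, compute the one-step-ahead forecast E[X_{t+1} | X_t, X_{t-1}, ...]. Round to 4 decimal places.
E[X_{t+1} \mid \mathcal F_t] = -0.7640

For an AR(p) model X_t = c + sum_i phi_i X_{t-i} + eps_t, the
one-step-ahead conditional mean is
  E[X_{t+1} | X_t, ...] = c + sum_i phi_i X_{t+1-i}.
Substitute known values:
  E[X_{t+1} | ...] = (0.191) * (-4)
                   = -0.7640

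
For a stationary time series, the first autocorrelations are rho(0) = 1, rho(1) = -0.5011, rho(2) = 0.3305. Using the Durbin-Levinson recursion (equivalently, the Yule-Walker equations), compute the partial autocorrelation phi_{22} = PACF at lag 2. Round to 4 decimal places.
\phi_{22} = 0.1060

The PACF at lag k is phi_{kk}, the last component of the solution
to the Yule-Walker system G_k phi = r_k where
  (G_k)_{ij} = rho(|i - j|), (r_k)_i = rho(i), i,j = 1..k.
Equivalently, Durbin-Levinson gives phi_{kk} iteratively:
  phi_{11} = rho(1)
  phi_{kk} = [rho(k) - sum_{j=1..k-1} phi_{k-1,j} rho(k-j)]
            / [1 - sum_{j=1..k-1} phi_{k-1,j} rho(j)],
  phi_{k,j} = phi_{k-1,j} - phi_{kk} phi_{k-1,k-j},  j = 1..k-1.
Step k = 1:
  phi_11 = rho(1) = -0.5011.
Step k = 2:
  phi_22 = [rho(2) - phi_11 rho(1)] / [1 - phi_11 rho(1)] = [0.3305 - (-0.5011)(-0.5011)] / [1 - (-0.5011)(-0.5011)]
         = 0.07939879 / 0.74889879 = 0.106.
Therefore phi_{22} = 0.1060.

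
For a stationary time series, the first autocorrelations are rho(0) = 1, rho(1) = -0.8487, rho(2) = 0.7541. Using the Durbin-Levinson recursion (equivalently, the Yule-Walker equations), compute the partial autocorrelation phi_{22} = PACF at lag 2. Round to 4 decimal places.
\phi_{22} = 0.1209

The PACF at lag k is phi_{kk}, the last component of the solution
to the Yule-Walker system G_k phi = r_k where
  (G_k)_{ij} = rho(|i - j|), (r_k)_i = rho(i), i,j = 1..k.
Equivalently, Durbin-Levinson gives phi_{kk} iteratively:
  phi_{11} = rho(1)
  phi_{kk} = [rho(k) - sum_{j=1..k-1} phi_{k-1,j} rho(k-j)]
            / [1 - sum_{j=1..k-1} phi_{k-1,j} rho(j)],
  phi_{k,j} = phi_{k-1,j} - phi_{kk} phi_{k-1,k-j},  j = 1..k-1.
Step k = 1:
  phi_11 = rho(1) = -0.8487.
Step k = 2:
  phi_22 = [rho(2) - phi_11 rho(1)] / [1 - phi_11 rho(1)] = [0.7541 - (-0.8487)(-0.8487)] / [1 - (-0.8487)(-0.8487)]
         = 0.03380831 / 0.27970831 = 0.1209.
Therefore phi_{22} = 0.1209.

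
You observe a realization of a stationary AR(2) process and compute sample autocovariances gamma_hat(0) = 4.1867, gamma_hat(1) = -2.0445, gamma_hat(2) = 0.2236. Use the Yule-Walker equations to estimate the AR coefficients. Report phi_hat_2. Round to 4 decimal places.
\hat\phi_{2} = -0.2430

The Yule-Walker equations for an AR(p) process read, in matrix form,
  Gamma_p phi = r_p,   with   (Gamma_p)_{ij} = gamma(|i - j|),
                       (r_p)_i = gamma(i),   i,j = 1..p.
Substitute the sample gammas (Toeplitz matrix and right-hand side of size 2):
  Gamma_p = [[4.1867, -2.0445], [-2.0445, 4.1867]]
  r_p     = [-2.0445, 0.2236]
Written out:
  4.1867 phi_1 - 2.0445 phi_2 = -2.0445
  -2.0445 phi_1 + 4.1867 phi_2 = 0.2236
Solve by Cramer's rule:
  det = gamma(0)^2 - gamma(1)^2 = (4.1867)^2 - (-2.0445)^2 = 17.52845689 - 4.17998025 = 13.34847664
  phi_hat_1 = [gamma(1) gamma(0) - gamma(1) gamma(2)] / det = [(-2.0445)(4.1867) - (-2.0445)(0.2236)] / 13.34847664 = -8.10255795 / 13.34847664 = -0.607
  phi_hat_2 = [gamma(0) gamma(2) - gamma(1)^2] / det = [(4.1867)(0.2236) - (-2.0445)^2] / 13.34847664 = -3.24383413 / 13.34847664 = -0.243
So phi_hat = [-0.6070, -0.2430].
Therefore phi_hat_2 = -0.2430.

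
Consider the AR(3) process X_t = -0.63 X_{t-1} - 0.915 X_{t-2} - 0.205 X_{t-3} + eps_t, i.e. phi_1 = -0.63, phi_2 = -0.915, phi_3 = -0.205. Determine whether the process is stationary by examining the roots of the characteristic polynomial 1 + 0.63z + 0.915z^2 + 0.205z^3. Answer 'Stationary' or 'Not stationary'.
\text{Stationary}

The AR(p) characteristic polynomial is P(z) = 1 + 0.63z + 0.915z^2 + 0.205z^3.
Stationarity requires all roots to lie outside the unit circle, i.e. |z| > 1 for every root.
Degree 3: look for a simple real root z0 first, then factor out (1 - z/z0) and solve the remaining quadratic.
Testing z0 = -4: P(-4) = 1 + (0.63)(-4) + (0.915)(-4)^2 + (0.205)(-4)^3
  = 1 + (-2.52) + (14.64) + (-13.12) = 0.  So z_0 = -4 is a root, |z_0| = 4.
Divide out the factor (1 + 0.25 z) = (1 - z/z0) (since 1/z0 = -0.25):
  P(z) = (1 + 0.25 z)(1 + (0.38) z + (0.82) z^2)
  [check: z-coef 0.38 - (-0.25) = 0.63; z^2-coef 0.82 - (-0.25)(0.38) = 0.915; z^3-coef -(-0.25)(0.82) = 0.205.]
Remaining roots from the quadratic factor 1 + (0.38) z + (0.82) z^2:
  Set 1 + (0.38) z + (0.82) z^2 = 0, i.e. a z^2 + b z + c = 0 with a = 0.82, b = 0.38, c = 1.
  Discriminant D = b^2 - 4ac = (0.38)^2 - 4*(0.82)*1 = 0.1444 - (3.28) = -3.1356.
  D < 0, so the roots are the complex-conjugate pair z = (-b +/- i sqrt(-D)) / (2a) = -0.2317 +/- 1.0797i.
  For a conjugate pair |z|^2 = z * conj(z) = (product of roots) = c/a = 1/(0.82) = 1.219512, so |z| = sqrt(1.219512) = 1.1043 for both roots.
Moduli of all roots: 4.0000, 1.1043, 1.1043.
All moduli strictly greater than 1? Yes.
Verdict: Stationary.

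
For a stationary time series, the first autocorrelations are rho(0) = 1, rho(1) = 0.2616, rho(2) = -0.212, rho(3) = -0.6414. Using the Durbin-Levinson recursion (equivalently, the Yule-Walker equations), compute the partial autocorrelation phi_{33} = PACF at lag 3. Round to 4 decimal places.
\phi_{33} = -0.5790

The PACF at lag k is phi_{kk}, the last component of the solution
to the Yule-Walker system G_k phi = r_k where
  (G_k)_{ij} = rho(|i - j|), (r_k)_i = rho(i), i,j = 1..k.
Equivalently, Durbin-Levinson gives phi_{kk} iteratively:
  phi_{11} = rho(1)
  phi_{kk} = [rho(k) - sum_{j=1..k-1} phi_{k-1,j} rho(k-j)]
            / [1 - sum_{j=1..k-1} phi_{k-1,j} rho(j)],
  phi_{k,j} = phi_{k-1,j} - phi_{kk} phi_{k-1,k-j},  j = 1..k-1.
Step k = 1:
  phi_11 = rho(1) = 0.2616.
Step k = 2:
  phi_22 = [rho(2) - phi_11 rho(1)] / [1 - phi_11 rho(1)] = [-0.212 - (0.2616)(0.2616)] / [1 - (0.2616)(0.2616)]
         = -0.28043456 / 0.93156544 = -0.301036.
  Update: phi_21 = phi_11 - phi_22 phi_11 = 0.2616 - (-0.301036)(0.2616) = 0.340351.
Step k = 3:
  phi_33 = [rho(3) - phi_21 rho(2) - phi_22 rho(1)] / [1 - phi_21 rho(1) - phi_22 rho(2)]
    numerator   = -0.6414 - (0.340351)(-0.212) - (-0.301036)(0.2616) = -0.49049463
    denominator = 1 - (0.340351)(0.2616) - (-0.301036)(-0.212) = 0.84714459
  phi_33 = -0.49049463 / 0.84714459 = -0.579.
Therefore phi_{33} = -0.5790.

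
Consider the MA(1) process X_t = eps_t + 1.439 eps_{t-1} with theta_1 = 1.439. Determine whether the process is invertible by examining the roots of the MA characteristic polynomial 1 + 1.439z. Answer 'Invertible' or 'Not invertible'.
\text{Not invertible}

The MA(q) characteristic polynomial is P(z) = 1 + 1.439z.
Invertibility requires all roots to lie outside the unit circle, i.e. |z| > 1 for every root.
This is linear in z: 1 + (1.439) z = 0  =>  z = -1/(1.439) = -0.694927,  |z| = 0.694927.
Moduli of all roots: 0.6949.
All moduli strictly greater than 1? No.
Verdict: Not invertible.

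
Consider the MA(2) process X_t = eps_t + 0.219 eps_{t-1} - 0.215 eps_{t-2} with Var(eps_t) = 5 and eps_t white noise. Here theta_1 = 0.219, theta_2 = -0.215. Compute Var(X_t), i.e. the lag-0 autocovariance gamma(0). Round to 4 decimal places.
\gamma(0) = 5.4709

For an MA(q) process X_t = eps_t + sum_i theta_i eps_{t-i} with
Var(eps_t) = sigma^2, the variance is
  gamma(0) = sigma^2 * (1 + sum_i theta_i^2).
  sum_i theta_i^2 = (0.219)^2 + (-0.215)^2 = 0.047961 + 0.046225 = 0.094186.
  gamma(0) = 5 * (1 + 0.094186) = 5 * 1.094186 = 5.47093, which rounds to 5.4709.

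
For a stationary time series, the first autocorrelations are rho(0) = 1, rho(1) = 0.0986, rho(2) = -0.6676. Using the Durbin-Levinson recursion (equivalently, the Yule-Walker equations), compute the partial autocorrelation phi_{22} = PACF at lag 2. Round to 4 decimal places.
\phi_{22} = -0.6840

The PACF at lag k is phi_{kk}, the last component of the solution
to the Yule-Walker system G_k phi = r_k where
  (G_k)_{ij} = rho(|i - j|), (r_k)_i = rho(i), i,j = 1..k.
Equivalently, Durbin-Levinson gives phi_{kk} iteratively:
  phi_{11} = rho(1)
  phi_{kk} = [rho(k) - sum_{j=1..k-1} phi_{k-1,j} rho(k-j)]
            / [1 - sum_{j=1..k-1} phi_{k-1,j} rho(j)],
  phi_{k,j} = phi_{k-1,j} - phi_{kk} phi_{k-1,k-j},  j = 1..k-1.
Step k = 1:
  phi_11 = rho(1) = 0.0986.
Step k = 2:
  phi_22 = [rho(2) - phi_11 rho(1)] / [1 - phi_11 rho(1)] = [-0.6676 - (0.0986)(0.0986)] / [1 - (0.0986)(0.0986)]
         = -0.67732196 / 0.99027804 = -0.684.
Therefore phi_{22} = -0.6840.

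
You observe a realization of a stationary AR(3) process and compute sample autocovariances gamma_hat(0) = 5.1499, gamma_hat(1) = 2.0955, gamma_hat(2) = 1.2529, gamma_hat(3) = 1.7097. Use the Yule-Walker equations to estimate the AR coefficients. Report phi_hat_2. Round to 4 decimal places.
\hat\phi_{2} = 0.0020

The Yule-Walker equations for an AR(p) process read, in matrix form,
  Gamma_p phi = r_p,   with   (Gamma_p)_{ij} = gamma(|i - j|),
                       (r_p)_i = gamma(i),   i,j = 1..p.
Substitute the sample gammas (Toeplitz matrix and right-hand side of size 3):
  Gamma_p = [[5.1499, 2.0955, 1.2529], [2.0955, 5.1499, 2.0955], [1.2529, 2.0955, 5.1499]]
  r_p     = [2.0955, 1.2529, 1.7097]
Written out (R1..R3):
  (R1) 5.1499 phi_1 + 2.0955 phi_2 + 1.2529 phi_3 = 2.0955
  (R2) 2.0955 phi_1 + 5.1499 phi_2 + 2.0955 phi_3 = 1.2529
  (R3) 1.2529 phi_1 + 2.0955 phi_2 + 5.1499 phi_3 = 1.7097
Gaussian elimination:
  R2 <- R2 - (2.0955/5.1499) R1 = R2 - (0.406901) R1:  4.297239 phi_2 + 1.585694 phi_3 = 0.400239
  R3 <- R3 - (1.2529/5.1499) R1 = R3 - (0.243286) R1:  1.585694 phi_2 + 4.845087 phi_3 = 1.199894
  R3 <- R3 - (1.585694/4.297239) R2 = R3 - (0.369003) R2:  4.259961 phi_3 = 1.052204
Back-substitution:
  phi_hat_3 = 1.052204 / 4.259961 = 0.246999
  phi_hat_2 = (0.400239 - (1.585694)(0.246999)) / 4.297239 = 0.001995
  phi_hat_1 = (2.0955 - (2.0955)(0.001995) - (1.2529)(0.246999)) / 5.1499 = 0.345998
So phi_hat = [0.3460, 0.0020, 0.2470].
Therefore phi_hat_2 = 0.0020.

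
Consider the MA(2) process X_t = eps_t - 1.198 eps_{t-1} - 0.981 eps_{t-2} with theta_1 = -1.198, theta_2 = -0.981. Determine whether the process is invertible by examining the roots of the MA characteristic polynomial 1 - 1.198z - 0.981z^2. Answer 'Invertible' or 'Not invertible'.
\text{Not invertible}

The MA(q) characteristic polynomial is P(z) = 1 - 1.198z - 0.981z^2.
Invertibility requires all roots to lie outside the unit circle, i.e. |z| > 1 for every root.
Set 1 + (-1.198) z + (-0.981) z^2 = 0, i.e. a z^2 + b z + c = 0 with a = -0.981, b = -1.198, c = 1.
Discriminant D = b^2 - 4ac = (-1.198)^2 - 4*(-0.981)*1 = 1.435204 - (-3.924) = 5.359204.
D >= 0, so the roots are real: z = (-b +/- sqrt(D)) / (2a) = (1.198 +/- 2.314995) / (-1.962).
  z_1 = (1.198 + 2.314995) / (-1.962) = -1.7905,   |z_1| = 1.7905.
  z_2 = (1.198 - 2.314995) / (-1.962) = 0.5693,   |z_2| = 0.5693.
Moduli of all roots: 1.7905, 0.5693.
All moduli strictly greater than 1? No.
Verdict: Not invertible.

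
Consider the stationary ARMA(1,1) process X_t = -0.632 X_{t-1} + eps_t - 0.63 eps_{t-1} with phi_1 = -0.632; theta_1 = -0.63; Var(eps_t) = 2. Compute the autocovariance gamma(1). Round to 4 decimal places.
\gamma(1) = -5.8760

Multiply the model equation by X_{t-k} and take expectations. With theta_0 = psi_0 = 1 and psi_j the MA(infinity) weights, this gives
  gamma(k) - sum_i phi_i gamma(k-i) = c_k,
  c_k = sigma^2 * sum_{j=k..q} theta_j psi_{j-k}   (c_k = 0 for k > q),
using gamma(-m) = gamma(m).
psi-weights needed (psi_j = theta_j + sum_i phi_i psi_{j-i}):
  psi_1 = theta_1 + phi_1 = -0.63 + (-0.632) = -1.262
Right-hand sides:
  c_0 = sigma^2 (1 + theta_1 psi_1) = 2 * (1 + (-0.63)(-1.262)) = 2 * 1.79506 = 3.59012
  c_1 = sigma^2 theta_1 = 2 * (-0.63) = -1.26
  c_2 = 0
Equations for k = 0 and k = 1 (AR order 1):
  gamma(0) = phi_1 gamma(1) + c_0
  gamma(1) = phi_1 gamma(0) + c_1
Substituting the second into the first: gamma(0) (1 - phi_1^2) = c_0 + phi_1 c_1, so
  gamma(0) = (c_0 + phi_1 c_1) / (1 - phi_1^2) = (3.59012 + (-0.632)(-1.26)) / (1 - (-0.632)^2) = 4.38644 / 0.600576 = 7.303722.
  gamma(1) = phi_1 gamma(0) + c_1 = (-0.632)(7.303722) + (-1.26) = -5.875952.
Therefore gamma(1) = -5.8760 (to 4 decimal places).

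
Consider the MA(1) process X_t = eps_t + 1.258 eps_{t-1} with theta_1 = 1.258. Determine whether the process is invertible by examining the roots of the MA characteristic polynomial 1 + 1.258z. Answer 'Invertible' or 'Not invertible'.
\text{Not invertible}

The MA(q) characteristic polynomial is P(z) = 1 + 1.258z.
Invertibility requires all roots to lie outside the unit circle, i.e. |z| > 1 for every root.
This is linear in z: 1 + (1.258) z = 0  =>  z = -1/(1.258) = -0.794913,  |z| = 0.794913.
Moduli of all roots: 0.7949.
All moduli strictly greater than 1? No.
Verdict: Not invertible.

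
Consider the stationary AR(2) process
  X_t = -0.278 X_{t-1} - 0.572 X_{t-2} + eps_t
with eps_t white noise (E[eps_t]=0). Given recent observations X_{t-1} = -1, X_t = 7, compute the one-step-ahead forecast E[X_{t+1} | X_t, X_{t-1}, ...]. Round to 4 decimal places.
E[X_{t+1} \mid \mathcal F_t] = -1.3740

For an AR(p) model X_t = c + sum_i phi_i X_{t-i} + eps_t, the
one-step-ahead conditional mean is
  E[X_{t+1} | X_t, ...] = c + sum_i phi_i X_{t+1-i}.
Substitute known values:
  E[X_{t+1} | ...] = (-0.278) * (7) + (-0.572) * (-1)
                   = -1.3740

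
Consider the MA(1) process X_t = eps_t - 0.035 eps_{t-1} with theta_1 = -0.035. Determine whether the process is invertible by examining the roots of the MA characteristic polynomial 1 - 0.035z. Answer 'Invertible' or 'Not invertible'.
\text{Invertible}

The MA(q) characteristic polynomial is P(z) = 1 - 0.035z.
Invertibility requires all roots to lie outside the unit circle, i.e. |z| > 1 for every root.
This is linear in z: 1 + (-0.035) z = 0  =>  z = -1/(-0.035) = 28.571429,  |z| = 28.571429.
Moduli of all roots: 28.5714.
All moduli strictly greater than 1? Yes.
Verdict: Invertible.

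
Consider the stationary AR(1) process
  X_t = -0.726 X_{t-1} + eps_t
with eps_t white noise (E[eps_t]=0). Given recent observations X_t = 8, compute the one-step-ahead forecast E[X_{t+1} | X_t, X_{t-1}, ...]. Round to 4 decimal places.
E[X_{t+1} \mid \mathcal F_t] = -5.8080

For an AR(p) model X_t = c + sum_i phi_i X_{t-i} + eps_t, the
one-step-ahead conditional mean is
  E[X_{t+1} | X_t, ...] = c + sum_i phi_i X_{t+1-i}.
Substitute known values:
  E[X_{t+1} | ...] = (-0.726) * (8)
                   = -5.8080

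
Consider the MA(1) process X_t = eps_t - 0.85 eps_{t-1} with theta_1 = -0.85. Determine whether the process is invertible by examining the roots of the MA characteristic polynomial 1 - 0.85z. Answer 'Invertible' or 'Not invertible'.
\text{Invertible}

The MA(q) characteristic polynomial is P(z) = 1 - 0.85z.
Invertibility requires all roots to lie outside the unit circle, i.e. |z| > 1 for every root.
This is linear in z: 1 + (-0.85) z = 0  =>  z = -1/(-0.85) = 1.176471,  |z| = 1.176471.
Moduli of all roots: 1.1765.
All moduli strictly greater than 1? Yes.
Verdict: Invertible.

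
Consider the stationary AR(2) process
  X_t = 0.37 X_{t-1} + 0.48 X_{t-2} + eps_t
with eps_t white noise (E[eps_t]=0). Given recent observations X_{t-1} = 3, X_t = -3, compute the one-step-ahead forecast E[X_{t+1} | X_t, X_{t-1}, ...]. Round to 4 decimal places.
E[X_{t+1} \mid \mathcal F_t] = 0.3300

For an AR(p) model X_t = c + sum_i phi_i X_{t-i} + eps_t, the
one-step-ahead conditional mean is
  E[X_{t+1} | X_t, ...] = c + sum_i phi_i X_{t+1-i}.
Substitute known values:
  E[X_{t+1} | ...] = (0.37) * (-3) + (0.48) * (3)
                   = 0.3300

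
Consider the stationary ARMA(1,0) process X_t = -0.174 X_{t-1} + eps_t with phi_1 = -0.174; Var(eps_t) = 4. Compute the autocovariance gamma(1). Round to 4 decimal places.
\gamma(1) = -0.7177

Multiply the model equation by X_{t-k} and take expectations. With theta_0 = psi_0 = 1 and psi_j the MA(infinity) weights, this gives
  gamma(k) - sum_i phi_i gamma(k-i) = c_k,
  c_k = sigma^2 * sum_{j=k..q} theta_j psi_{j-k}   (c_k = 0 for k > q),
using gamma(-m) = gamma(m).
Pure AR (q = 0): c_0 = sigma^2 = 4, c_k = 0 for k >= 1.
Equations for k = 0 and k = 1 (AR order 1):
  gamma(0) = phi_1 gamma(1) + c_0
  gamma(1) = phi_1 gamma(0) + c_1
Substituting the second into the first: gamma(0) (1 - phi_1^2) = c_0 + phi_1 c_1, so
  gamma(0) = c_0 / (1 - phi_1^2) = 4 / (1 - (-0.174)^2) = 4 / 0.969724 = 4.124885.
  gamma(1) = phi_1 gamma(0) = (-0.174)(4.124885) = -0.71773.
Therefore gamma(1) = -0.7177 (to 4 decimal places).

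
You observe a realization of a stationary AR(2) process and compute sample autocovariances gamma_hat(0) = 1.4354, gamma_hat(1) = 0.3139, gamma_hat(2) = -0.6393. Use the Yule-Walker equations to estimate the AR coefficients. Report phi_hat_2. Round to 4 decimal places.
\hat\phi_{2} = -0.5180

The Yule-Walker equations for an AR(p) process read, in matrix form,
  Gamma_p phi = r_p,   with   (Gamma_p)_{ij} = gamma(|i - j|),
                       (r_p)_i = gamma(i),   i,j = 1..p.
Substitute the sample gammas (Toeplitz matrix and right-hand side of size 2):
  Gamma_p = [[1.4354, 0.3139], [0.3139, 1.4354]]
  r_p     = [0.3139, -0.6393]
Written out:
  1.4354 phi_1 + 0.3139 phi_2 = 0.3139
  0.3139 phi_1 + 1.4354 phi_2 = -0.6393
Solve by Cramer's rule:
  det = gamma(0)^2 - gamma(1)^2 = (1.4354)^2 - (0.3139)^2 = 2.06037316 - 0.09853321 = 1.96183995
  phi_hat_1 = [gamma(1) gamma(0) - gamma(1) gamma(2)] / det = [(0.3139)(1.4354) - (0.3139)(-0.6393)] / 1.96183995 = 0.65124833 / 1.96183995 = 0.332
  phi_hat_2 = [gamma(0) gamma(2) - gamma(1)^2] / det = [(1.4354)(-0.6393) - (0.3139)^2] / 1.96183995 = -1.01618443 / 1.96183995 = -0.518
So phi_hat = [0.3320, -0.5180].
Therefore phi_hat_2 = -0.5180.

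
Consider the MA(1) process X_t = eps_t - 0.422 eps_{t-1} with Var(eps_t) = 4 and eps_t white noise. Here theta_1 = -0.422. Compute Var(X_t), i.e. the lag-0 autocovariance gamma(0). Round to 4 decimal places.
\gamma(0) = 4.7123

For an MA(q) process X_t = eps_t + sum_i theta_i eps_{t-i} with
Var(eps_t) = sigma^2, the variance is
  gamma(0) = sigma^2 * (1 + sum_i theta_i^2).
  sum_i theta_i^2 = (-0.422)^2 = 0.178084.
  gamma(0) = 4 * (1 + 0.178084) = 4 * 1.178084 = 4.712336, which rounds to 4.7123.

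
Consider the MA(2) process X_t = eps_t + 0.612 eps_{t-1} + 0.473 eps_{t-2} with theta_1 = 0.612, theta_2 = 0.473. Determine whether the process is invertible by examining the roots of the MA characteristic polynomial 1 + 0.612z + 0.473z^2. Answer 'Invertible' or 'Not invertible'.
\text{Invertible}

The MA(q) characteristic polynomial is P(z) = 1 + 0.612z + 0.473z^2.
Invertibility requires all roots to lie outside the unit circle, i.e. |z| > 1 for every root.
Set 1 + (0.612) z + (0.473) z^2 = 0, i.e. a z^2 + b z + c = 0 with a = 0.473, b = 0.612, c = 1.
Discriminant D = b^2 - 4ac = (0.612)^2 - 4*(0.473)*1 = 0.374544 - (1.892) = -1.517456.
D < 0, so the roots are the complex-conjugate pair z = (-b +/- i sqrt(-D)) / (2a) = -0.6469 +/- 1.3022i.
For a conjugate pair |z|^2 = z * conj(z) = (product of roots) = c/a = 1/(0.473) = 2.114165, so |z| = sqrt(2.114165) = 1.454 for both roots.
Moduli of all roots: 1.4540, 1.4540.
All moduli strictly greater than 1? Yes.
Verdict: Invertible.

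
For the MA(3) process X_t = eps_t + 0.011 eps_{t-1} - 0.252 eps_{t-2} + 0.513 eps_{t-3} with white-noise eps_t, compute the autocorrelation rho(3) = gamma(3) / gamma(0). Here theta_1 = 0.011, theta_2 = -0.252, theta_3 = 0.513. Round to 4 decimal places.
\rho(3) = 0.3866

For an MA(q) process with theta_0 = 1, the autocovariance is
  gamma(k) = sigma^2 * sum_{i=0..q-k} theta_i * theta_{i+k},
and rho(k) = gamma(k) / gamma(0). Sigma^2 cancels.
  numerator   = (1)*(0.513) = 0.513.
  denominator = (1)^2 + (0.011)^2 + (-0.252)^2 + (0.513)^2 = 1.326794.
  rho(3) = 0.513 / 1.326794 = 0.3866.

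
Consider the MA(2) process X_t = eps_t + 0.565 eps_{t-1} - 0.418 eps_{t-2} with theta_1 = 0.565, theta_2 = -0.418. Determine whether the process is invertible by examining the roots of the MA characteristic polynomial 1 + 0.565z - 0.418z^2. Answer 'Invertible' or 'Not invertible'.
\text{Invertible}

The MA(q) characteristic polynomial is P(z) = 1 + 0.565z - 0.418z^2.
Invertibility requires all roots to lie outside the unit circle, i.e. |z| > 1 for every root.
Set 1 + (0.565) z + (-0.418) z^2 = 0, i.e. a z^2 + b z + c = 0 with a = -0.418, b = 0.565, c = 1.
Discriminant D = b^2 - 4ac = (0.565)^2 - 4*(-0.418)*1 = 0.319225 - (-1.672) = 1.991225.
D >= 0, so the roots are real: z = (-b +/- sqrt(D)) / (2a) = (-0.565 +/- 1.411108) / (-0.836).
  z_1 = (-0.565 + 1.411108) / (-0.836) = -1.0121,   |z_1| = 1.0121.
  z_2 = (-0.565 - 1.411108) / (-0.836) = 2.3638,   |z_2| = 2.3638.
Moduli of all roots: 1.0121, 2.3638.
All moduli strictly greater than 1? Yes.
Verdict: Invertible.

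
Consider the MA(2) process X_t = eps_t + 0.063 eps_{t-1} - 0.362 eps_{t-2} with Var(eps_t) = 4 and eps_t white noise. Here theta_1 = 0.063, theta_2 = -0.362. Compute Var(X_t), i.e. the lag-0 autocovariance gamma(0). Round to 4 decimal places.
\gamma(0) = 4.5401

For an MA(q) process X_t = eps_t + sum_i theta_i eps_{t-i} with
Var(eps_t) = sigma^2, the variance is
  gamma(0) = sigma^2 * (1 + sum_i theta_i^2).
  sum_i theta_i^2 = (0.063)^2 + (-0.362)^2 = 0.003969 + 0.131044 = 0.135013.
  gamma(0) = 4 * (1 + 0.135013) = 4 * 1.135013 = 4.540052, which rounds to 4.5401.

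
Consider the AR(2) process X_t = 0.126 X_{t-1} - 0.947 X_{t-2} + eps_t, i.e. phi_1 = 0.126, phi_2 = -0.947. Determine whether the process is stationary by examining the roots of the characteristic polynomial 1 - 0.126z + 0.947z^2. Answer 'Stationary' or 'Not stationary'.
\text{Stationary}

The AR(p) characteristic polynomial is P(z) = 1 - 0.126z + 0.947z^2.
Stationarity requires all roots to lie outside the unit circle, i.e. |z| > 1 for every root.
Set 1 + (-0.126) z + (0.947) z^2 = 0, i.e. a z^2 + b z + c = 0 with a = 0.947, b = -0.126, c = 1.
Discriminant D = b^2 - 4ac = (-0.126)^2 - 4*(0.947)*1 = 0.015876 - (3.788) = -3.772124.
D < 0, so the roots are the complex-conjugate pair z = (-b +/- i sqrt(-D)) / (2a) = 0.0665 +/- 1.0254i.
For a conjugate pair |z|^2 = z * conj(z) = (product of roots) = c/a = 1/(0.947) = 1.055966, so |z| = sqrt(1.055966) = 1.0276 for both roots.
Moduli of all roots: 1.0276, 1.0276.
All moduli strictly greater than 1? Yes.
Verdict: Stationary.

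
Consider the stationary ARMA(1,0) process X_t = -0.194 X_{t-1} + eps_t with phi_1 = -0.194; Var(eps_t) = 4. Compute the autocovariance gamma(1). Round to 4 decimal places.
\gamma(1) = -0.8063

Multiply the model equation by X_{t-k} and take expectations. With theta_0 = psi_0 = 1 and psi_j the MA(infinity) weights, this gives
  gamma(k) - sum_i phi_i gamma(k-i) = c_k,
  c_k = sigma^2 * sum_{j=k..q} theta_j psi_{j-k}   (c_k = 0 for k > q),
using gamma(-m) = gamma(m).
Pure AR (q = 0): c_0 = sigma^2 = 4, c_k = 0 for k >= 1.
Equations for k = 0 and k = 1 (AR order 1):
  gamma(0) = phi_1 gamma(1) + c_0
  gamma(1) = phi_1 gamma(0) + c_1
Substituting the second into the first: gamma(0) (1 - phi_1^2) = c_0 + phi_1 c_1, so
  gamma(0) = c_0 / (1 - phi_1^2) = 4 / (1 - (-0.194)^2) = 4 / 0.962364 = 4.156431.
  gamma(1) = phi_1 gamma(0) = (-0.194)(4.156431) = -0.806348.
Therefore gamma(1) = -0.8063 (to 4 decimal places).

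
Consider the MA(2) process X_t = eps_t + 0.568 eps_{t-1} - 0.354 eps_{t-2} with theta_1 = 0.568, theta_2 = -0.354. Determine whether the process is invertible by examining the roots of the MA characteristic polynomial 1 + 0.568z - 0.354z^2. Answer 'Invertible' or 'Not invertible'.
\text{Invertible}

The MA(q) characteristic polynomial is P(z) = 1 + 0.568z - 0.354z^2.
Invertibility requires all roots to lie outside the unit circle, i.e. |z| > 1 for every root.
Set 1 + (0.568) z + (-0.354) z^2 = 0, i.e. a z^2 + b z + c = 0 with a = -0.354, b = 0.568, c = 1.
Discriminant D = b^2 - 4ac = (0.568)^2 - 4*(-0.354)*1 = 0.322624 - (-1.416) = 1.738624.
D >= 0, so the roots are real: z = (-b +/- sqrt(D)) / (2a) = (-0.568 +/- 1.318569) / (-0.708).
  z_1 = (-0.568 + 1.318569) / (-0.708) = -1.0601,   |z_1| = 1.0601.
  z_2 = (-0.568 - 1.318569) / (-0.708) = 2.6646,   |z_2| = 2.6646.
Moduli of all roots: 1.0601, 2.6646.
All moduli strictly greater than 1? Yes.
Verdict: Invertible.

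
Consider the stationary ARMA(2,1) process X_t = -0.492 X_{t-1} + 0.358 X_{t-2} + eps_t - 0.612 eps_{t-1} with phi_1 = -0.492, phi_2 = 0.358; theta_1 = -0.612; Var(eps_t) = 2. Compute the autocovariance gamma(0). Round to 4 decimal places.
\gamma(0) = 12.8545

Multiply the model equation by X_{t-k} and take expectations. With theta_0 = psi_0 = 1 and psi_j the MA(infinity) weights, this gives
  gamma(k) - sum_i phi_i gamma(k-i) = c_k,
  c_k = sigma^2 * sum_{j=k..q} theta_j psi_{j-k}   (c_k = 0 for k > q),
using gamma(-m) = gamma(m).
psi-weights needed (psi_j = theta_j + sum_i phi_i psi_{j-i}):
  psi_1 = theta_1 + phi_1 = -0.612 + (-0.492) = -1.104
Right-hand sides:
  c_0 = sigma^2 (1 + theta_1 psi_1) = 2 * (1 + (-0.612)(-1.104)) = 2 * 1.675648 = 3.351296
  c_1 = sigma^2 theta_1 = 2 * (-0.612) = -1.224
  c_2 = 0
Equations for k = 0, 1, 2 (AR order 2, c_2 = 0):
  (E0) gamma(0) = phi_1 gamma(1) + phi_2 gamma(2) + c_0
  (E1) gamma(1) = phi_1 gamma(0) + phi_2 gamma(1) + c_1
  (E2) gamma(2) = phi_1 gamma(1) + phi_2 gamma(0)
From (E1): gamma(1) = A gamma(0) + B with
  A = phi_1 / (1 - phi_2) = -0.492 / 0.642 = -0.766355,   B = c_1 / (1 - phi_2) = -1.224 / 0.642 = -1.906542.
Insert (E2) into (E0): gamma(0) (1 - phi_2^2) = phi_1 (1 + phi_2) gamma(1) + c_0.
  phi_1 (1 + phi_2) = (-0.492)(1.358) = -0.668136,   1 - phi_2^2 = 0.871836.
Replace gamma(1) by A gamma(0) + B and collect gamma(0):
  gamma(0) [0.871836 - (-0.668136)(-0.766355)] = (-0.668136)(-1.906542) + 3.351296
  gamma(0) * 0.359807 = 4.625125
  gamma(0) = 4.625125 / 0.359807 = 12.854478.
Therefore gamma(0) = 12.8545 (to 4 decimal places).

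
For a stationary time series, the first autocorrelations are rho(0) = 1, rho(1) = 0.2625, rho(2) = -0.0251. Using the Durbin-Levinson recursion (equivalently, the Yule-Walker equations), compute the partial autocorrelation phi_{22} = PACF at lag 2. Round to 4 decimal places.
\phi_{22} = -0.1010

The PACF at lag k is phi_{kk}, the last component of the solution
to the Yule-Walker system G_k phi = r_k where
  (G_k)_{ij} = rho(|i - j|), (r_k)_i = rho(i), i,j = 1..k.
Equivalently, Durbin-Levinson gives phi_{kk} iteratively:
  phi_{11} = rho(1)
  phi_{kk} = [rho(k) - sum_{j=1..k-1} phi_{k-1,j} rho(k-j)]
            / [1 - sum_{j=1..k-1} phi_{k-1,j} rho(j)],
  phi_{k,j} = phi_{k-1,j} - phi_{kk} phi_{k-1,k-j},  j = 1..k-1.
Step k = 1:
  phi_11 = rho(1) = 0.2625.
Step k = 2:
  phi_22 = [rho(2) - phi_11 rho(1)] / [1 - phi_11 rho(1)] = [-0.0251 - (0.2625)(0.2625)] / [1 - (0.2625)(0.2625)]
         = -0.09400625 / 0.93109375 = -0.101.
Therefore phi_{22} = -0.1010.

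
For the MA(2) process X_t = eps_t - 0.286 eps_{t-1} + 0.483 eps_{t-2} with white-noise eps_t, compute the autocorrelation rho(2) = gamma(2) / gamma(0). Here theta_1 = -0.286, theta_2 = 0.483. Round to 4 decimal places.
\rho(2) = 0.3673

For an MA(q) process with theta_0 = 1, the autocovariance is
  gamma(k) = sigma^2 * sum_{i=0..q-k} theta_i * theta_{i+k},
and rho(k) = gamma(k) / gamma(0). Sigma^2 cancels.
  numerator   = (1)*(0.483) = 0.483.
  denominator = (1)^2 + (-0.286)^2 + (0.483)^2 = 1.315085.
  rho(2) = 0.483 / 1.315085 = 0.3673.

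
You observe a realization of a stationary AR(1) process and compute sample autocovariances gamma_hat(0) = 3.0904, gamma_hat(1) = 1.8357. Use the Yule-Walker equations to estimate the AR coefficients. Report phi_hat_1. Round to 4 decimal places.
\hat\phi_{1} = 0.5940

The Yule-Walker equations for an AR(p) process read, in matrix form,
  Gamma_p phi = r_p,   with   (Gamma_p)_{ij} = gamma(|i - j|),
                       (r_p)_i = gamma(i),   i,j = 1..p.
Substitute the sample gammas (Toeplitz matrix and right-hand side of size 1):
  Gamma_p = [[3.0904]]
  r_p     = [1.8357]
With p = 1 this is the single equation gamma(0) phi_1 = gamma(1):
  phi_hat_1 = gamma(1) / gamma(0) = 1.8357 / 3.0904 = 0.5940.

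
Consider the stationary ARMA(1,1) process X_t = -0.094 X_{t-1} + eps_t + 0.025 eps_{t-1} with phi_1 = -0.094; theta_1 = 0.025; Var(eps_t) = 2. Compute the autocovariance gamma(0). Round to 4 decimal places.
\gamma(0) = 2.0096

Multiply the model equation by X_{t-k} and take expectations. With theta_0 = psi_0 = 1 and psi_j the MA(infinity) weights, this gives
  gamma(k) - sum_i phi_i gamma(k-i) = c_k,
  c_k = sigma^2 * sum_{j=k..q} theta_j psi_{j-k}   (c_k = 0 for k > q),
using gamma(-m) = gamma(m).
psi-weights needed (psi_j = theta_j + sum_i phi_i psi_{j-i}):
  psi_1 = theta_1 + phi_1 = 0.025 + (-0.094) = -0.069
Right-hand sides:
  c_0 = sigma^2 (1 + theta_1 psi_1) = 2 * (1 + (0.025)(-0.069)) = 2 * 0.998275 = 1.99655
  c_1 = sigma^2 theta_1 = 2 * (0.025) = 0.05
  c_2 = 0
Equations for k = 0 and k = 1 (AR order 1):
  gamma(0) = phi_1 gamma(1) + c_0
  gamma(1) = phi_1 gamma(0) + c_1
Substituting the second into the first: gamma(0) (1 - phi_1^2) = c_0 + phi_1 c_1, so
  gamma(0) = (c_0 + phi_1 c_1) / (1 - phi_1^2) = (1.99655 + (-0.094)(0.05)) / (1 - (-0.094)^2) = 1.99185 / 0.991164 = 2.009607.
Therefore gamma(0) = 2.0096 (to 4 decimal places).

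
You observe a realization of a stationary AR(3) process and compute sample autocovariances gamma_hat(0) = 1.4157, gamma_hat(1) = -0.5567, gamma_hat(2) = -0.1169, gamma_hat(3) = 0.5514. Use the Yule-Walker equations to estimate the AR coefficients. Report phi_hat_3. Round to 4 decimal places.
\hat\phi_{3} = 0.3050

The Yule-Walker equations for an AR(p) process read, in matrix form,
  Gamma_p phi = r_p,   with   (Gamma_p)_{ij} = gamma(|i - j|),
                       (r_p)_i = gamma(i),   i,j = 1..p.
Substitute the sample gammas (Toeplitz matrix and right-hand side of size 3):
  Gamma_p = [[1.4157, -0.5567, -0.1169], [-0.5567, 1.4157, -0.5567], [-0.1169, -0.5567, 1.4157]]
  r_p     = [-0.5567, -0.1169, 0.5514]
Written out (R1..R3):
  (R1) 1.4157 phi_1 - 0.5567 phi_2 - 0.1169 phi_3 = -0.5567
  (R2) -0.5567 phi_1 + 1.4157 phi_2 - 0.5567 phi_3 = -0.1169
  (R3) -0.1169 phi_1 - 0.5567 phi_2 + 1.4157 phi_3 = 0.5514
Gaussian elimination:
  R2 <- R2 - (-0.5567/1.4157) R1 = R2 - (-0.393233) R1:  1.196787 phi_2 - 0.602669 phi_3 = -0.335813
  R3 <- R3 - (-0.1169/1.4157) R1 = R3 - (-0.082574) R1:  -0.602669 phi_2 + 1.406047 phi_3 = 0.505431
  R3 <- R3 - (-0.602669/1.196787) R2 = R3 - (-0.503572) R2:  1.10256 phi_3 = 0.336325
Back-substitution:
  phi_hat_3 = 0.336325 / 1.10256 = 0.30504
  phi_hat_2 = (-0.335813 - (-0.602669)(0.30504)) / 1.196787 = -0.126985
  phi_hat_1 = (-0.5567 - (-0.5567)(-0.126985) - (-0.1169)(0.30504)) / 1.4157 = -0.41798
So phi_hat = [-0.4180, -0.1270, 0.3050].
Therefore phi_hat_3 = 0.3050.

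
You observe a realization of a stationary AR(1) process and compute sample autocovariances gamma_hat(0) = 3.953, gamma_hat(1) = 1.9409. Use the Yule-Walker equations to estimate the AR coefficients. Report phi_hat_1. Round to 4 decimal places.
\hat\phi_{1} = 0.4910

The Yule-Walker equations for an AR(p) process read, in matrix form,
  Gamma_p phi = r_p,   with   (Gamma_p)_{ij} = gamma(|i - j|),
                       (r_p)_i = gamma(i),   i,j = 1..p.
Substitute the sample gammas (Toeplitz matrix and right-hand side of size 1):
  Gamma_p = [[3.953]]
  r_p     = [1.9409]
With p = 1 this is the single equation gamma(0) phi_1 = gamma(1):
  phi_hat_1 = gamma(1) / gamma(0) = 1.9409 / 3.953 = 0.4910.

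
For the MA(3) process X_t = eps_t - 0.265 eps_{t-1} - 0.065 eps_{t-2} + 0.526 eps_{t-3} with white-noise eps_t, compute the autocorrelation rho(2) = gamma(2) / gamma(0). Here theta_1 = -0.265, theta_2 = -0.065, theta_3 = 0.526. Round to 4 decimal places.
\rho(2) = -0.1513

For an MA(q) process with theta_0 = 1, the autocovariance is
  gamma(k) = sigma^2 * sum_{i=0..q-k} theta_i * theta_{i+k},
and rho(k) = gamma(k) / gamma(0). Sigma^2 cancels.
  numerator   = (1)*(-0.065) + (-0.265)*(0.526) = -0.20439.
  denominator = (1)^2 + (-0.265)^2 + (-0.065)^2 + (0.526)^2 = 1.351126.
  rho(2) = -0.20439 / 1.351126 = -0.1513.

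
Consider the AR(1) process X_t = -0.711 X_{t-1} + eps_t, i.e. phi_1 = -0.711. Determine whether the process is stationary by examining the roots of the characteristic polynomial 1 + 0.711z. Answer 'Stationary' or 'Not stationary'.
\text{Stationary}

The AR(p) characteristic polynomial is P(z) = 1 + 0.711z.
Stationarity requires all roots to lie outside the unit circle, i.e. |z| > 1 for every root.
This is linear in z: 1 + (0.711) z = 0  =>  z = -1/(0.711) = -1.40647,  |z| = 1.40647.
Moduli of all roots: 1.4065.
All moduli strictly greater than 1? Yes.
Verdict: Stationary.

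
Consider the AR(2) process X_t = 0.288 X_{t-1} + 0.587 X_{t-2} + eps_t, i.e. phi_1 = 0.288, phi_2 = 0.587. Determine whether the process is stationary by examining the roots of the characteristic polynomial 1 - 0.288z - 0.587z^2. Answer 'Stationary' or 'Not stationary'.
\text{Stationary}

The AR(p) characteristic polynomial is P(z) = 1 - 0.288z - 0.587z^2.
Stationarity requires all roots to lie outside the unit circle, i.e. |z| > 1 for every root.
Set 1 + (-0.288) z + (-0.587) z^2 = 0, i.e. a z^2 + b z + c = 0 with a = -0.587, b = -0.288, c = 1.
Discriminant D = b^2 - 4ac = (-0.288)^2 - 4*(-0.587)*1 = 0.082944 - (-2.348) = 2.430944.
D >= 0, so the roots are real: z = (-b +/- sqrt(D)) / (2a) = (0.288 +/- 1.559148) / (-1.174).
  z_1 = (0.288 + 1.559148) / (-1.174) = -1.5734,   |z_1| = 1.5734.
  z_2 = (0.288 - 1.559148) / (-1.174) = 1.0827,   |z_2| = 1.0827.
Moduli of all roots: 1.5734, 1.0827.
All moduli strictly greater than 1? Yes.
Verdict: Stationary.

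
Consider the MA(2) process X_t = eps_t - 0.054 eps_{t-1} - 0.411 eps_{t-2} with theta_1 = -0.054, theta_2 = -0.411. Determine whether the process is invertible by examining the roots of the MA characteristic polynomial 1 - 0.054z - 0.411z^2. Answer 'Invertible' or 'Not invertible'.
\text{Invertible}

The MA(q) characteristic polynomial is P(z) = 1 - 0.054z - 0.411z^2.
Invertibility requires all roots to lie outside the unit circle, i.e. |z| > 1 for every root.
Set 1 + (-0.054) z + (-0.411) z^2 = 0, i.e. a z^2 + b z + c = 0 with a = -0.411, b = -0.054, c = 1.
Discriminant D = b^2 - 4ac = (-0.054)^2 - 4*(-0.411)*1 = 0.002916 - (-1.644) = 1.646916.
D >= 0, so the roots are real: z = (-b +/- sqrt(D)) / (2a) = (0.054 +/- 1.283322) / (-0.822).
  z_1 = (0.054 + 1.283322) / (-0.822) = -1.6269,   |z_1| = 1.6269.
  z_2 = (0.054 - 1.283322) / (-0.822) = 1.4955,   |z_2| = 1.4955.
Moduli of all roots: 1.6269, 1.4955.
All moduli strictly greater than 1? Yes.
Verdict: Invertible.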